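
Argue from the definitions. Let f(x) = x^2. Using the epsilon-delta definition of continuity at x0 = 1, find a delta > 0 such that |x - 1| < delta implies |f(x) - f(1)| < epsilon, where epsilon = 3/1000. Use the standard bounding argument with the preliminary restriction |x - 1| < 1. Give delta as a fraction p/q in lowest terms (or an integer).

Factor: |x^2 - (1)^2| = |x - 1| * |x + 1|.
Impose |x - 1| < 1 first. Then |x + 1| = |(x - 1) + 2*(1)| <= |x - 1| + 2*|1| < 1 + 2 = 3.
So |x^2 - (1)^2| < delta * 3.
We need delta * 3 <= 3/1000, i.e. delta <= 3/1000/3 = 1/1000.
Since 1/1000 < 1, this is tighter than 1; take delta = 1/1000.
So delta = 1/1000 works.

1/1000


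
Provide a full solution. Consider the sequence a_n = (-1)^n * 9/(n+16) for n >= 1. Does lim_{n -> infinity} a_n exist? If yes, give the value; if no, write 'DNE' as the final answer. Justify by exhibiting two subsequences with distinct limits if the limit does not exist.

Examine the behaviour of a_n along subsequences.
Even-n subsequence a_{2k} = 9/(2k+16) -> 0. Odd-n subsequence a_{2k+1} = -9/(2k+17) -> 0. Both tend to 0, which suggests the limit is 0; verify directly.
|a_n - 0| = 9/(n+16) < 9/n for every n >= 1.
Given epsilon > 0, choose a positive integer N > 9/epsilon. Then for all n >= N, |a_n| < 9/n <= 9/N < epsilon.
So by the definition of the limit, lim a_n exists and equals 0.

0


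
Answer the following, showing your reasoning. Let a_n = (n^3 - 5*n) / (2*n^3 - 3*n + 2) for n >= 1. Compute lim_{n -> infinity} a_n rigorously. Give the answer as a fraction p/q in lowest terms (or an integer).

Divide numerator and denominator by n^3, the highest power:
numerator / n^3 = 1 - 5/n^2
denominator / n^3 = 2 - 3/n^2 + 2/n^3
As n -> infinity, all terms of the form c/n^k (k >= 1) tend to 0.
So numerator / n^3 -> 1 and denominator / n^3 -> 2.
Therefore lim a_n = 1/2.

1/2


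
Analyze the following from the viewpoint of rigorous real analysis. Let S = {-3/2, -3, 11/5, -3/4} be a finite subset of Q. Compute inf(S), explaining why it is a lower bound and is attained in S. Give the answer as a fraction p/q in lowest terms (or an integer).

S is finite, so inf(S) = min(S).
Sorted increasing:
-3, -3/2, -3/4, 11/5
The extremum is -3.
For every x in S, x >= -3. And -3 is in S, so it is attained.
Therefore inf(S) = -3.

-3


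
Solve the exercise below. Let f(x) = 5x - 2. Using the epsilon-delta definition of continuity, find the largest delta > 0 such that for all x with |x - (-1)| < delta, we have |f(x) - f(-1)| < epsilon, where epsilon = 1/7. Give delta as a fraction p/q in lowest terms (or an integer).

We compute f(-1) = 5*(-1) - 2 = -7.
|f(x) - f(-1)| = |5x - 2 - (-7)| = |5(x - (-1))| = 5|x - (-1)|.
We need 5|x - (-1)| < 1/7, i.e. |x - (-1)| < 1/7 / 5 = 1/35.
So any delta <= 1/35 works. Conversely, if delta > 1/35, then x = -1 + 1/35 satisfies |x - (-1)| = 1/35 < delta but |f(x) - f(-1)| = 5 * 1/35 = 1/7, which is not < 1/7; so no larger delta works.
Hence the largest such delta is 1/35.

1/35


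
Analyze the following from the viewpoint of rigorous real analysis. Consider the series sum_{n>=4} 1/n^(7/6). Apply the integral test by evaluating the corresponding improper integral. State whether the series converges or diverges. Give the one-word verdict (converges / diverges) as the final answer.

Let f(x) = x^(-7/6). Then f is positive, continuous, and decreasing on [4, infinity), so the integral test applies.
Compute the improper integral int_{4}^infinity f(x) dx:
  antiderivative F(x) = -6/x^(1/6).
  As x -> infinity, F(x) -> 0 (since p = 7/6 > 1).
  So int = F(infinity) - F(4) = 0 - (-3*2^(2/3)) = 3*2^(2/3).
  Finite, so by the integral test, the series converges.

converges


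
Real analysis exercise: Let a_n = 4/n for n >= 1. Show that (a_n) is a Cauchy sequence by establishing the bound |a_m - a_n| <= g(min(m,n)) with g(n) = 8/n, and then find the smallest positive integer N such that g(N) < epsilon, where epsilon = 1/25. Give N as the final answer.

For any m, n >= 1, by the triangle inequality:
|a_m - a_n| = |4/m - 4/n| <= 4*1/m + 4*1/n <= 8/min(m,n).
So g(n) = 8/n bounds the Cauchy difference. Since g(n) -> 0, (a_n) is Cauchy.
Now solve g(N) < 1/25: 8/N < 1/25 <=> N > 8 / (1/25) = 200.
The smallest integer strictly greater than 200 is N = 201.
Check: g(201) = 8/201 = 8/201 < 1/25; g(200) = 1/25 >= 1/25. So N = 201.

201


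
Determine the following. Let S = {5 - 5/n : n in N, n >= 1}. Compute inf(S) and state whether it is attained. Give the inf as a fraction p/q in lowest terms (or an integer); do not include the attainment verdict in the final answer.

Analysis:
- Values: 0, 5/2, 10/3, 15/4, ... strictly increasing.
- Minimum is 0 (n=1); inf = 0 (attained).
- 5 - 5/n -> 5 from below; sup = 5, not attained.
Conclusion: inf(S) = 0, attained in S.

0


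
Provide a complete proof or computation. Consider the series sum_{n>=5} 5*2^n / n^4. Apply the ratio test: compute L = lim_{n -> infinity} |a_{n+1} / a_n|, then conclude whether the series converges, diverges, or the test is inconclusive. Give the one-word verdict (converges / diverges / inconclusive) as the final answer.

Let a_n denote the general term. Form the ratio a_{n+1}/a_n and simplify:
a_{n+1}/a_n = 2*n^4/(n + 1)^4
Take the limit as n -> infinity: L = 2.
Since L = 2 > 1 (or L = infinity), the ratio test implies the series diverges.

diverges


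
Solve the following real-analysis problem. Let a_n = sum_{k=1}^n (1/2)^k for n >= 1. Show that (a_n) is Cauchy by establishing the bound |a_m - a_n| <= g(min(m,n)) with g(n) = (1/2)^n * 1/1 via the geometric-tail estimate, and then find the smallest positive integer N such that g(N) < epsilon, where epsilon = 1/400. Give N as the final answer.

For m > n >= 1: |a_m - a_n| = sum_{k=n+1}^m (1/2)^k < sum_{k=n+1}^infinity (1/2)^k = (1/2)^(n+1) / (1 - 1/2) = (1/2)^n * (1/2) * (2/1) = (1/2)^n * 1/1.
So g(n) = (1/2)^n / 1. Since g(n) -> 0, (a_n) is Cauchy.
Now solve g(N) < 1/400: (1/2)^N / 1 < 1/400 <=> 2^N > 1 / (1 * 1/400) = 400.
Check powers of 2: 2^8 = 256 <= 400, 2^9 = 512 > 400.
So the smallest such N is 9. Check: g(9) = 1/(1 * 512) = 1/512 < 1/400.

9


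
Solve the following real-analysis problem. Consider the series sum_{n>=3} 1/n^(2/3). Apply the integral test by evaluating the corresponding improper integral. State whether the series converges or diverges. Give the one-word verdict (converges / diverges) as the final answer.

Let f(x) = x^(-2/3). Then f is positive, continuous, and decreasing on [3, infinity), so the integral test applies.
Compute the improper integral int_{3}^infinity f(x) dx:
  antiderivative F(x) = 3*x^(1/3).
  As x -> infinity, F(x) -> infinity (since p = 2/3 < 1).
  So the integral diverges. By the integral test, the series diverges.

diverges


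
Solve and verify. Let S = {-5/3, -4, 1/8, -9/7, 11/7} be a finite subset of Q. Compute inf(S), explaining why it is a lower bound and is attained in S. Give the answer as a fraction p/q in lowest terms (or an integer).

S is finite, so inf(S) = min(S).
Sorted increasing:
-4, -5/3, -9/7, 1/8, 11/7
The extremum is -4.
For every x in S, x >= -4. And -4 is in S, so it is attained.
Therefore inf(S) = -4.

-4


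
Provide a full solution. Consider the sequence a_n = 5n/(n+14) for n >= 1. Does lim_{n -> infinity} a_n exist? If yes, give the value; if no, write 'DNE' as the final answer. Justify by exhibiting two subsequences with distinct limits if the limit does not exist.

Examine the behaviour of a_n along subsequences.
Even-n subsequence a_{2k} = 5(2k)/(2k+14) -> 5. Odd-n subsequence a_{2k+1} = 5(2k+1)/(2k+15) -> 5. Both tend to 5, which suggests the limit is 5; verify directly.
|a_n - 5| = |5n - 5(n+14)| / (n+14) = 70/(n+14) < 70/n for every n >= 1.
Given epsilon > 0, choose a positive integer N > 70/epsilon. Then for all n >= N, |a_n - 5| < 70/n <= 70/N < epsilon.
So by the definition of the limit, lim a_n exists and equals 5.

5


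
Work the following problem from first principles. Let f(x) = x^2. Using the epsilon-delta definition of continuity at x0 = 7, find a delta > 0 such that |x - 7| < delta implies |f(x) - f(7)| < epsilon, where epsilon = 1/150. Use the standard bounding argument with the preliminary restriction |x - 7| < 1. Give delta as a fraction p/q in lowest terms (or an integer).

Factor: |x^2 - (7)^2| = |x - 7| * |x + 7|.
Impose |x - 7| < 1 first. Then |x + 7| = |(x - 7) + 2*(7)| <= |x - 7| + 2*|7| < 1 + 14 = 15.
So |x^2 - (7)^2| < delta * 15.
We need delta * 15 <= 1/150, i.e. delta <= 1/150/15 = 1/2250.
Since 1/2250 < 1, this is tighter than 1; take delta = 1/2250.
So delta = 1/2250 works.

1/2250


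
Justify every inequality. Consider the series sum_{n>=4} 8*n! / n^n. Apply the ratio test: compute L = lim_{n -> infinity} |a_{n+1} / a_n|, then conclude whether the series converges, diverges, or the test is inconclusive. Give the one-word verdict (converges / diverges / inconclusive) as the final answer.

Let a_n denote the general term. Form the ratio a_{n+1}/a_n and simplify:
a_{n+1}/a_n = (n/(n + 1))^n
Take the limit as n -> infinity: L = exp(-1).
Since L = exp(-1) < 1, the ratio test implies the series converges.

converges


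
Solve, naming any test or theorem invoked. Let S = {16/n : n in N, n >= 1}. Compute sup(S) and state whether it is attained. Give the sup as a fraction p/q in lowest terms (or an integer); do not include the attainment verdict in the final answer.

Analysis:
- Values: 16, 8, 16/3, 4, ... strictly decreasing.
- The maximum is 16 (n=1); sup = 16 (attained).
- The set is bounded below by 0; 16/n -> 0 so 0 is the greatest lower bound.
- 0 is not in the set, so inf = 0 is not attained.
Conclusion: sup(S) = 16, attained in S.

16


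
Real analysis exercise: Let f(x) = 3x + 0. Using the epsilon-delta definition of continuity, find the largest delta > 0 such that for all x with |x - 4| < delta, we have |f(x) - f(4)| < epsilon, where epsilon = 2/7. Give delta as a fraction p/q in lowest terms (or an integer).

We compute f(4) = 3*(4) + 0 = 12.
|f(x) - f(4)| = |3x + 0 - (12)| = |3(x - 4)| = 3|x - 4|.
We need 3|x - 4| < 2/7, i.e. |x - 4| < 2/7 / 3 = 2/21.
So any delta <= 2/21 works. Conversely, if delta > 2/21, then x = 4 + 2/21 satisfies |x - 4| = 2/21 < delta but |f(x) - f(4)| = 3 * 2/21 = 2/7, which is not < 2/7; so no larger delta works.
Hence the largest such delta is 2/21.

2/21


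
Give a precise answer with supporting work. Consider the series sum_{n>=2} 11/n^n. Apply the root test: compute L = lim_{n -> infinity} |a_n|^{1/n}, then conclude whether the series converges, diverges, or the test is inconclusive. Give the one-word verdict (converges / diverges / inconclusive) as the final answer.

Let a_n denote the general term. Form |a_n|^(1/n) and simplify:
|a_n|^(1/n) = 11^(1/n)/n
Take the limit as n -> infinity: L = 0.
Since L = 0 < 1, the root test implies convergence.

converges


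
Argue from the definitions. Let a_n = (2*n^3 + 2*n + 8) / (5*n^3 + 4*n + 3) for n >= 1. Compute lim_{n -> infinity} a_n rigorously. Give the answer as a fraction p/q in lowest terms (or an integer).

Divide numerator and denominator by n^3, the highest power:
numerator / n^3 = 2 + 2/n^2 + 8/n^3
denominator / n^3 = 5 + 4/n^2 + 3/n^3
As n -> infinity, all terms of the form c/n^k (k >= 1) tend to 0.
So numerator / n^3 -> 2 and denominator / n^3 -> 5.
Therefore lim a_n = 2/5.

2/5


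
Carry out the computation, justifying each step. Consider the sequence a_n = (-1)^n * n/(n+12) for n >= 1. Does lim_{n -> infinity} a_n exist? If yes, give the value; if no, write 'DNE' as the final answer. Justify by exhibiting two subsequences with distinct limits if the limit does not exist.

Examine the behaviour of a_n along subsequences.
a_{2k} = 2k/(2k+12) -> 1. a_{2k+1} = -(2k+1)/(2k+13) -> -1.
Since these two subsequential limits are 1 and -1, distinct, the full sequence cannot converge (a convergent sequence has all subsequences tending to the same limit). So lim a_n does not exist.

DNE


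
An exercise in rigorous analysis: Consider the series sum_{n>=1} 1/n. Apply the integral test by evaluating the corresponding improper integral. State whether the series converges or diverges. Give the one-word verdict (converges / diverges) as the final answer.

Let f(x) = 1/x. Then f is positive, continuous, and decreasing on [1, infinity), so the integral test applies.
Compute the improper integral int_{1}^infinity f(x) dx:
  antiderivative F(x) = log(x).
  As x -> infinity, log(x) -> infinity.
  So int = infinity - log(1) = infinity. By the integral test, the series diverges.

diverges


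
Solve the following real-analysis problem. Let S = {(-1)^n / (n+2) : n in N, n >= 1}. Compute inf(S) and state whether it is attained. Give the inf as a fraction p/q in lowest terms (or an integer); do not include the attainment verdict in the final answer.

Analysis:
- Values: -1/3, 1/4, -1/5, 1/6, -1/7, ...
- Positive terms (even n): 1/(2+2), 1/(4+2), ... decreasing -> max = 1/4 (n=2).
- Negative terms (odd n): -1/(1+2), -1/(3+2), ... increasing -> min = -1/3 (n=1).
- So sup = 1/4 (attained at n=2); inf = -1/3 (attained at n=1).
Conclusion: inf(S) = -1/3, attained in S.

-1/3


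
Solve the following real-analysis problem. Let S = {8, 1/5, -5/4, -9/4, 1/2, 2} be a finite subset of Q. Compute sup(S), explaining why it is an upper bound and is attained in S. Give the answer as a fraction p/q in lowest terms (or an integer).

S is finite, so sup(S) = max(S).
Sorted decreasing:
8, 2, 1/2, 1/5, -5/4, -9/4
The extremum is 8.
For every x in S, x <= 8. And 8 is in S, so it is attained.
Therefore sup(S) = 8.

8


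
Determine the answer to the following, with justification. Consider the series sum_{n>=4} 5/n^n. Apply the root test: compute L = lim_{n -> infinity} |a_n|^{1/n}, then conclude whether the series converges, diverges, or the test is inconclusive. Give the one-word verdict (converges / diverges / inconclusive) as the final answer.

Let a_n denote the general term. Form |a_n|^(1/n) and simplify:
|a_n|^(1/n) = 5^(1/n)/n
Take the limit as n -> infinity: L = 0.
Since L = 0 < 1, the root test implies convergence.

converges


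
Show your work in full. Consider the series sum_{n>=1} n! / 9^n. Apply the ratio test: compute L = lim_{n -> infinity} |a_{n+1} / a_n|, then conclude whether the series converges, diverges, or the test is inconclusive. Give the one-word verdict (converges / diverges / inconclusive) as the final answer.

Let a_n denote the general term. Form the ratio a_{n+1}/a_n and simplify:
a_{n+1}/a_n = n/9 + 1/9
Take the limit as n -> infinity: L = infinity.
Since L = infinity > 1 (or L = infinity), the ratio test implies the series diverges.

diverges


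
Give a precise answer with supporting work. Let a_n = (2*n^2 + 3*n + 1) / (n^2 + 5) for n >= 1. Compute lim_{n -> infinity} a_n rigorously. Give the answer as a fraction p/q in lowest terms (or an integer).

Divide numerator and denominator by n^2, the highest power:
numerator / n^2 = 2 + 3/n + n^(-2)
denominator / n^2 = 1 + 5/n^2
As n -> infinity, all terms of the form c/n^k (k >= 1) tend to 0.
So numerator / n^2 -> 2 and denominator / n^2 -> 1.
Therefore lim a_n = 2.

2


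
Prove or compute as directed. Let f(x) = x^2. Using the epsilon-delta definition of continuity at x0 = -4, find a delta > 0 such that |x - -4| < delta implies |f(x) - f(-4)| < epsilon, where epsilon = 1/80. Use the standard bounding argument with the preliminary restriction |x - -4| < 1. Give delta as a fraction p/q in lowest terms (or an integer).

Factor: |x^2 - (-4)^2| = |x - -4| * |x + -4|.
Impose |x - -4| < 1 first. Then |x + -4| = |(x - -4) + 2*(-4)| <= |x - -4| + 2*|-4| < 1 + 8 = 9.
So |x^2 - (-4)^2| < delta * 9.
We need delta * 9 <= 1/80, i.e. delta <= 1/80/9 = 1/720.
Since 1/720 < 1, this is tighter than 1; take delta = 1/720.
So delta = 1/720 works.

1/720


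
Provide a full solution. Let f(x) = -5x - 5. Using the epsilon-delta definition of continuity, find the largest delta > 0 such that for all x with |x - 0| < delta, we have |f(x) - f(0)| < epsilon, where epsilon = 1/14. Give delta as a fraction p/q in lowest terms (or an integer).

We compute f(0) = -5*(0) - 5 = -5.
|f(x) - f(0)| = |-5x - 5 - (-5)| = |-5(x - 0)| = 5|x - 0|.
We need 5|x - 0| < 1/14, i.e. |x - 0| < 1/14 / 5 = 1/70.
So any delta <= 1/70 works. Conversely, if delta > 1/70, then x = 0 + 1/70 satisfies |x - 0| = 1/70 < delta but |f(x) - f(0)| = 5 * 1/70 = 1/14, which is not < 1/14; so no larger delta works.
Hence the largest such delta is 1/70.

1/70


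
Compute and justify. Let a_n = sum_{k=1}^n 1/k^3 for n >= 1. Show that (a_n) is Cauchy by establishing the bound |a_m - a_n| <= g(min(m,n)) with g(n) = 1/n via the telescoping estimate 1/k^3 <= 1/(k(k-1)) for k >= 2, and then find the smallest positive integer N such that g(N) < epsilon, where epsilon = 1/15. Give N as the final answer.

For m > n >= 1: |a_m - a_n| = sum_{k=n+1}^m 1/k^3.
Use 1/k^3 <= 1/(k(k-1)) = 1/(k-1) - 1/k for k >= 2 (which holds since k^3 >= k^2 >= k(k-1) for k >= 2):
sum_{k=n+1}^m 1/k^3 <= sum_{k=n+1}^m (1/(k-1) - 1/k) = 1/n - 1/m <= 1/n.
By symmetry the same bound holds with n,m swapped, so |a_m - a_n| <= 1/min(m,n) = g(min(m,n)). Since g(n) -> 0, (a_n) is Cauchy.
Now solve g(N) < 1/15: 1/N < 1/15 <=> N > 1/(1/15) = 15.
The smallest integer strictly greater than 15 is N = 16.
Check: g(16) = 1/16 < 1/15; g(15) = 1/15 >= 1/15. So N = 16.

16


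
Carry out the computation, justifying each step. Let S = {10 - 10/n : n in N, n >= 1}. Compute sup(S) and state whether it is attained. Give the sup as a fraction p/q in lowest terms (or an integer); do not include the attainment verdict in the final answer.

Analysis:
- Values: 0, 5, 20/3, 15/2, ... strictly increasing.
- Minimum is 0 (n=1); inf = 0 (attained).
- 10 - 10/n -> 10 from below; sup = 10, not attained.
Conclusion: sup(S) = 10, not attained in S.

10


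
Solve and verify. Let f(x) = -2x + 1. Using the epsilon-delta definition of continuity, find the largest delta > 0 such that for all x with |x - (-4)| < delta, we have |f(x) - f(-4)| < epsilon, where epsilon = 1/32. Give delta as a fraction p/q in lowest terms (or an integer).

We compute f(-4) = -2*(-4) + 1 = 9.
|f(x) - f(-4)| = |-2x + 1 - (9)| = |-2(x - (-4))| = 2|x - (-4)|.
We need 2|x - (-4)| < 1/32, i.e. |x - (-4)| < 1/32 / 2 = 1/64.
So any delta <= 1/64 works. Conversely, if delta > 1/64, then x = -4 + 1/64 satisfies |x - (-4)| = 1/64 < delta but |f(x) - f(-4)| = 2 * 1/64 = 1/32, which is not < 1/32; so no larger delta works.
Hence the largest such delta is 1/64.

1/64


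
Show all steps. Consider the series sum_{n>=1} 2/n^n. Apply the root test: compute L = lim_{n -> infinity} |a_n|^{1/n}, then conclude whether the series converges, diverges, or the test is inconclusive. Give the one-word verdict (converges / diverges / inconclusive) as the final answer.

Let a_n denote the general term. Form |a_n|^(1/n) and simplify:
|a_n|^(1/n) = 2^(1/n)/n
Take the limit as n -> infinity: L = 0.
Since L = 0 < 1, the root test implies convergence.

converges


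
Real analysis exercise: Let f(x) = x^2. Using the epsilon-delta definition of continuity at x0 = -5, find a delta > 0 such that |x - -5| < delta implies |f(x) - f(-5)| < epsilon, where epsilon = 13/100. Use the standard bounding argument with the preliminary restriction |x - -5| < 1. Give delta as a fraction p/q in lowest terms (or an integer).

Factor: |x^2 - (-5)^2| = |x - -5| * |x + -5|.
Impose |x - -5| < 1 first. Then |x + -5| = |(x - -5) + 2*(-5)| <= |x - -5| + 2*|-5| < 1 + 10 = 11.
So |x^2 - (-5)^2| < delta * 11.
We need delta * 11 <= 13/100, i.e. delta <= 13/100/11 = 13/1100.
Since 13/1100 < 1, this is tighter than 1; take delta = 13/1100.
So delta = 13/1100 works.

13/1100


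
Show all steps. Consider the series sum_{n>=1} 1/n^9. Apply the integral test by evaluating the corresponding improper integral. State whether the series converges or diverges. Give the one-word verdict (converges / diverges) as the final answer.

Let f(x) = x^(-9). Then f is positive, continuous, and decreasing on [1, infinity), so the integral test applies.
Compute the improper integral int_{1}^infinity f(x) dx:
  antiderivative F(x) = -1/(8*x^8).
  As x -> infinity, F(x) -> 0 (since p = 9 > 1).
  So int = F(infinity) - F(1) = 0 - (-1/8) = 1/8.
  Finite, so by the integral test, the series converges.

converges


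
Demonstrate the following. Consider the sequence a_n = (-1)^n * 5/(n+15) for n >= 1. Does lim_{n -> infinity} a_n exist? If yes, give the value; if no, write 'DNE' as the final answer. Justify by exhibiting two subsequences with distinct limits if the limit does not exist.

Examine the behaviour of a_n along subsequences.
Even-n subsequence a_{2k} = 5/(2k+15) -> 0. Odd-n subsequence a_{2k+1} = -5/(2k+16) -> 0. Both tend to 0, which suggests the limit is 0; verify directly.
|a_n - 0| = 5/(n+15) < 5/n for every n >= 1.
Given epsilon > 0, choose a positive integer N > 5/epsilon. Then for all n >= N, |a_n| < 5/n <= 5/N < epsilon.
So by the definition of the limit, lim a_n exists and equals 0.

0


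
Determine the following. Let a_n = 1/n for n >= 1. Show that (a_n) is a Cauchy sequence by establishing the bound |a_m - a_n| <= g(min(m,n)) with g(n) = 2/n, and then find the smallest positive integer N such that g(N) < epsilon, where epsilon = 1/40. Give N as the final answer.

For any m, n >= 1, by the triangle inequality:
|a_m - a_n| = |1/m - 1/n| <= 1/m + 1/n <= 2/min(m,n).
So g(n) = 2/n bounds the Cauchy difference. Since g(n) -> 0, (a_n) is Cauchy.
Now solve g(N) < 1/40: 2/N < 1/40 <=> N > 2 / (1/40) = 80.
The smallest integer strictly greater than 80 is N = 81.
Check: g(81) = 2/81 = 2/81 < 1/40; g(80) = 1/40 >= 1/40. So N = 81.

81


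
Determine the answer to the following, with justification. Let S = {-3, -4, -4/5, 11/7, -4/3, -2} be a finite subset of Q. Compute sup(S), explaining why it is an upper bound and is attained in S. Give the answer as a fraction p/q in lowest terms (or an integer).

S is finite, so sup(S) = max(S).
Sorted decreasing:
11/7, -4/5, -4/3, -2, -3, -4
The extremum is 11/7.
For every x in S, x <= 11/7. And 11/7 is in S, so it is attained.
Therefore sup(S) = 11/7.

11/7


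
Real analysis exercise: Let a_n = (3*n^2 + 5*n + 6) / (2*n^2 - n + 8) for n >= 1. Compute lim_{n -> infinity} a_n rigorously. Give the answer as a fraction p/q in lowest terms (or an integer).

Divide numerator and denominator by n^2, the highest power:
numerator / n^2 = 3 + 5/n + 6/n^2
denominator / n^2 = 2 - 1/n + 8/n^2
As n -> infinity, all terms of the form c/n^k (k >= 1) tend to 0.
So numerator / n^2 -> 3 and denominator / n^2 -> 2.
Therefore lim a_n = 3/2.

3/2


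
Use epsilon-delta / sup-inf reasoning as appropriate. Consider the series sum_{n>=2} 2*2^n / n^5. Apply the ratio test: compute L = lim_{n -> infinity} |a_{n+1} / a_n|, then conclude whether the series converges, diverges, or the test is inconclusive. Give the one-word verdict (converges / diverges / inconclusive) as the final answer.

Let a_n denote the general term. Form the ratio a_{n+1}/a_n and simplify:
a_{n+1}/a_n = 2*n^5/(n + 1)^5
Take the limit as n -> infinity: L = 2.
Since L = 2 > 1 (or L = infinity), the ratio test implies the series diverges.

diverges


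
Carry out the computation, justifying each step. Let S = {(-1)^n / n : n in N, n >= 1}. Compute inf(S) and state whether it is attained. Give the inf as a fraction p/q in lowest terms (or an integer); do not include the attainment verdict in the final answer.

Analysis:
- Values: -1, 1/2, -1/3, 1/4, -1/5, ...
- Positive terms (even n): 1/(2+0), 1/(4+0), ... decreasing -> max = 1/2 (n=2).
- Negative terms (odd n): -1/(1+0), -1/(3+0), ... increasing -> min = -1 (n=1).
- So sup = 1/2 (attained at n=2); inf = -1 (attained at n=1).
Conclusion: inf(S) = -1, attained in S.

-1


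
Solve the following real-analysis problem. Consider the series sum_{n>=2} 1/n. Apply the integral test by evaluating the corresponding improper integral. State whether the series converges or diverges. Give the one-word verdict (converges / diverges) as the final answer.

Let f(x) = 1/x. Then f is positive, continuous, and decreasing on [2, infinity), so the integral test applies.
Compute the improper integral int_{2}^infinity f(x) dx:
  antiderivative F(x) = log(x).
  As x -> infinity, log(x) -> infinity.
  So int = infinity - log(2) = infinity. By the integral test, the series diverges.

diverges


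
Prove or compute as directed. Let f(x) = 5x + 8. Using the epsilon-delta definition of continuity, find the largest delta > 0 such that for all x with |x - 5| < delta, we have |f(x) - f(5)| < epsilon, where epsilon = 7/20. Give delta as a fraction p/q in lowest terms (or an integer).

We compute f(5) = 5*(5) + 8 = 33.
|f(x) - f(5)| = |5x + 8 - (33)| = |5(x - 5)| = 5|x - 5|.
We need 5|x - 5| < 7/20, i.e. |x - 5| < 7/20 / 5 = 7/100.
So any delta <= 7/100 works. Conversely, if delta > 7/100, then x = 5 + 7/100 satisfies |x - 5| = 7/100 < delta but |f(x) - f(5)| = 5 * 7/100 = 7/20, which is not < 7/20; so no larger delta works.
Hence the largest such delta is 7/100.

7/100


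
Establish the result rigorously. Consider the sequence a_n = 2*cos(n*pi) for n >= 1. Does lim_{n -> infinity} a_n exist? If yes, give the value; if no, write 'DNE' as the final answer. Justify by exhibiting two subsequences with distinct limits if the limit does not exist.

Examine the behaviour of a_n along subsequences.
cos(n*pi) = (-1)^n, so a_n = 2*(-1)^n. a_{2k} = 2 -> 2. a_{2k+1} = -2 -> -2.
Since these two subsequential limits are 2 and -2, distinct, the full sequence cannot converge (a convergent sequence has all subsequences tending to the same limit). So lim a_n does not exist.

DNE


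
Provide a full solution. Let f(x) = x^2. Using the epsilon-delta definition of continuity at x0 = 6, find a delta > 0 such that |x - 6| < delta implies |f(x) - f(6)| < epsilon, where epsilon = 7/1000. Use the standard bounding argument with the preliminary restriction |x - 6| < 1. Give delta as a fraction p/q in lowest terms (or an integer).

Factor: |x^2 - (6)^2| = |x - 6| * |x + 6|.
Impose |x - 6| < 1 first. Then |x + 6| = |(x - 6) + 2*(6)| <= |x - 6| + 2*|6| < 1 + 12 = 13.
So |x^2 - (6)^2| < delta * 13.
We need delta * 13 <= 7/1000, i.e. delta <= 7/1000/13 = 7/13000.
Since 7/13000 < 1, this is tighter than 1; take delta = 7/13000.
So delta = 7/13000 works.

7/13000


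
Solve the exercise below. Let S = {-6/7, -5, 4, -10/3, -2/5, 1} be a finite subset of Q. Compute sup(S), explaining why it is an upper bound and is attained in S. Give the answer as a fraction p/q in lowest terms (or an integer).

S is finite, so sup(S) = max(S).
Sorted decreasing:
4, 1, -2/5, -6/7, -10/3, -5
The extremum is 4.
For every x in S, x <= 4. And 4 is in S, so it is attained.
Therefore sup(S) = 4.

4


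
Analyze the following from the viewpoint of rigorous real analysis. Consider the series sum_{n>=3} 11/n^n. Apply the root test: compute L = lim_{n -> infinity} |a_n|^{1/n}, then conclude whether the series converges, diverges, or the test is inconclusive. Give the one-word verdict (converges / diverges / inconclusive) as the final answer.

Let a_n denote the general term. Form |a_n|^(1/n) and simplify:
|a_n|^(1/n) = 11^(1/n)/n
Take the limit as n -> infinity: L = 0.
Since L = 0 < 1, the root test implies convergence.

converges


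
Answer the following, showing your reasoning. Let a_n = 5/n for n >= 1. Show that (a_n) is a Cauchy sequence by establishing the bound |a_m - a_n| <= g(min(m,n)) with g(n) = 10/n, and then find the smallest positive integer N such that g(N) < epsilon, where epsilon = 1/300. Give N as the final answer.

For any m, n >= 1, by the triangle inequality:
|a_m - a_n| = |5/m - 5/n| <= 5*1/m + 5*1/n <= 10/min(m,n).
So g(n) = 10/n bounds the Cauchy difference. Since g(n) -> 0, (a_n) is Cauchy.
Now solve g(N) < 1/300: 10/N < 1/300 <=> N > 10 / (1/300) = 3000.
The smallest integer strictly greater than 3000 is N = 3001.
Check: g(3001) = 10/3001 = 10/3001 < 1/300; g(3000) = 1/300 >= 1/300. So N = 3001.

3001


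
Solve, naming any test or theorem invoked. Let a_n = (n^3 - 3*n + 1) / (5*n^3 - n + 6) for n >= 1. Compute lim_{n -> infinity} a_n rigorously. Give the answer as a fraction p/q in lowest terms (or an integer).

Divide numerator and denominator by n^3, the highest power:
numerator / n^3 = 1 - 3/n^2 + n^(-3)
denominator / n^3 = 5 - 1/n^2 + 6/n^3
As n -> infinity, all terms of the form c/n^k (k >= 1) tend to 0.
So numerator / n^3 -> 1 and denominator / n^3 -> 5.
Therefore lim a_n = 1/5.

1/5


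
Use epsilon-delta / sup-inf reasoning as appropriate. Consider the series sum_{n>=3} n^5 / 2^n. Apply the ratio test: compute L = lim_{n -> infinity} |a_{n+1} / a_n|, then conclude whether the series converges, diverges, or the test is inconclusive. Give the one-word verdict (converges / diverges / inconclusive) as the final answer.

Let a_n denote the general term. Form the ratio a_{n+1}/a_n and simplify:
a_{n+1}/a_n = (n + 1)^5/(2*n^5)
Take the limit as n -> infinity: L = 1/2.
Since L = 1/2 < 1, the ratio test implies the series converges.

converges


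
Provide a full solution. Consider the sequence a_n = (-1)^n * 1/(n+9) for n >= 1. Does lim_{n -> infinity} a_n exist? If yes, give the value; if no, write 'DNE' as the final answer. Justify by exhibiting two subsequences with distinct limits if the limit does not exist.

Examine the behaviour of a_n along subsequences.
Even-n subsequence a_{2k} = 1/(2k+9) -> 0. Odd-n subsequence a_{2k+1} = -1/(2k+10) -> 0. Both tend to 0, which suggests the limit is 0; verify directly.
|a_n - 0| = 1/(n+9) < 1/n for every n >= 1.
Given epsilon > 0, choose a positive integer N > 1/epsilon. Then for all n >= N, |a_n| < 1/n <= 1/N < epsilon.
So by the definition of the limit, lim a_n exists and equals 0.

0


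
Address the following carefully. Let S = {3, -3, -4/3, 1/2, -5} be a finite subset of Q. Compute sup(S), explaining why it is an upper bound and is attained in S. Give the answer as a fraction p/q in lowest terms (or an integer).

S is finite, so sup(S) = max(S).
Sorted decreasing:
3, 1/2, -4/3, -3, -5
The extremum is 3.
For every x in S, x <= 3. And 3 is in S, so it is attained.
Therefore sup(S) = 3.

3


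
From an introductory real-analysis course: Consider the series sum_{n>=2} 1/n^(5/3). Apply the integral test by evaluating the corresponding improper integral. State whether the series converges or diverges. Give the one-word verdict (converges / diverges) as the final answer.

Let f(x) = x^(-5/3). Then f is positive, continuous, and decreasing on [2, infinity), so the integral test applies.
Compute the improper integral int_{2}^infinity f(x) dx:
  antiderivative F(x) = -3/(2*x^(2/3)).
  As x -> infinity, F(x) -> 0 (since p = 5/3 > 1).
  So int = F(infinity) - F(2) = 0 - (-3*2^(1/3)/4) = 3*2^(1/3)/4.
  Finite, so by the integral test, the series converges.

converges


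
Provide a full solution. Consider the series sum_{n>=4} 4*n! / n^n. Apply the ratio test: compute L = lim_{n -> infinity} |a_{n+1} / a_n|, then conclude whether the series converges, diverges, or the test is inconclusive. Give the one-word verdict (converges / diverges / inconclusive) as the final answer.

Let a_n denote the general term. Form the ratio a_{n+1}/a_n and simplify:
a_{n+1}/a_n = (n/(n + 1))^n
Take the limit as n -> infinity: L = exp(-1).
Since L = exp(-1) < 1, the ratio test implies the series converges.

converges


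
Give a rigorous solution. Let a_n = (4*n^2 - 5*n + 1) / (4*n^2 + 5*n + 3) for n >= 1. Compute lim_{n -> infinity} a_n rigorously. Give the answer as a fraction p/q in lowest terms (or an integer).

Divide numerator and denominator by n^2, the highest power:
numerator / n^2 = 4 - 5/n + n^(-2)
denominator / n^2 = 4 + 5/n + 3/n^2
As n -> infinity, all terms of the form c/n^k (k >= 1) tend to 0.
So numerator / n^2 -> 4 and denominator / n^2 -> 4.
Therefore lim a_n = 1.

1


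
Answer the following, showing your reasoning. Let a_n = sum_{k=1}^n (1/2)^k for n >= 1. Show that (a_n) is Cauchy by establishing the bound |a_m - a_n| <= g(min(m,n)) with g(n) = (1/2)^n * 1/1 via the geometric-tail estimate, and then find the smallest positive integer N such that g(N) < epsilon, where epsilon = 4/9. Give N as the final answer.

For m > n >= 1: |a_m - a_n| = sum_{k=n+1}^m (1/2)^k < sum_{k=n+1}^infinity (1/2)^k = (1/2)^(n+1) / (1 - 1/2) = (1/2)^n * (1/2) * (2/1) = (1/2)^n * 1/1.
So g(n) = (1/2)^n / 1. Since g(n) -> 0, (a_n) is Cauchy.
Now solve g(N) < 4/9: (1/2)^N / 1 < 4/9 <=> 2^N > 1 / (1 * 4/9) = 9/4.
Check powers of 2: 2^1 = 2 <= 9/4, 2^2 = 4 > 9/4.
So the smallest such N is 2. Check: g(2) = 1/(1 * 4) = 1/4 < 4/9.

2


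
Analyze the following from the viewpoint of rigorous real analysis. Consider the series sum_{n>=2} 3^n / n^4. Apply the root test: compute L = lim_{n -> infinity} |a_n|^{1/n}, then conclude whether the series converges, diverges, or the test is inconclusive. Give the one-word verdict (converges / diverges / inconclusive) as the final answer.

Let a_n denote the general term. Form |a_n|^(1/n) and simplify:
|a_n|^(1/n) = 3/n^(4/n)
Take the limit as n -> infinity: L = 3.
Since L = 3 > 1, the root test implies divergence.

diverges


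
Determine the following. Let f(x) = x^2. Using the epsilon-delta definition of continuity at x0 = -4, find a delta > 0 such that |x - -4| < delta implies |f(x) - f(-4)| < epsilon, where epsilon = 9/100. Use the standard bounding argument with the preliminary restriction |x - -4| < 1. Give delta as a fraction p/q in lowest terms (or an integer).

Factor: |x^2 - (-4)^2| = |x - -4| * |x + -4|.
Impose |x - -4| < 1 first. Then |x + -4| = |(x - -4) + 2*(-4)| <= |x - -4| + 2*|-4| < 1 + 8 = 9.
So |x^2 - (-4)^2| < delta * 9.
We need delta * 9 <= 9/100, i.e. delta <= 9/100/9 = 1/100.
Since 1/100 < 1, this is tighter than 1; take delta = 1/100.
So delta = 1/100 works.

1/100


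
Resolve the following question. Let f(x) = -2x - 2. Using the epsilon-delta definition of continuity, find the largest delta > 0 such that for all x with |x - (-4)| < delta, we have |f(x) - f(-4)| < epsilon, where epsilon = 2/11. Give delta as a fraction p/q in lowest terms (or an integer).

We compute f(-4) = -2*(-4) - 2 = 6.
|f(x) - f(-4)| = |-2x - 2 - (6)| = |-2(x - (-4))| = 2|x - (-4)|.
We need 2|x - (-4)| < 2/11, i.e. |x - (-4)| < 2/11 / 2 = 1/11.
So any delta <= 1/11 works. Conversely, if delta > 1/11, then x = -4 + 1/11 satisfies |x - (-4)| = 1/11 < delta but |f(x) - f(-4)| = 2 * 1/11 = 2/11, which is not < 2/11; so no larger delta works.
Hence the largest such delta is 1/11.

1/11


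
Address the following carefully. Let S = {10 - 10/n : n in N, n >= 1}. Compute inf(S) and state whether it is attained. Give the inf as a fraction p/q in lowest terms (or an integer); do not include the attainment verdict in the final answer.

Analysis:
- Values: 0, 5, 20/3, 15/2, ... strictly increasing.
- Minimum is 0 (n=1); inf = 0 (attained).
- 10 - 10/n -> 10 from below; sup = 10, not attained.
Conclusion: inf(S) = 0, attained in S.

0


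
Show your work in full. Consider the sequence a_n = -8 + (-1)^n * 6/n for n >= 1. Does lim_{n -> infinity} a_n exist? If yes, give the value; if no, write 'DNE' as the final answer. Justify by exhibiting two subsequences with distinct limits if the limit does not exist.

Examine the behaviour of a_n along subsequences.
Even-n subsequence a_{2k} = -8 + 6/(2k) -> -8. Odd-n subsequence a_{2k+1} = -8 - 6/(2k+1) -> -8. Both tend to -8, which suggests the limit is -8; verify directly.
|a_n - (-8)| = |(-1)^n * 6/n| = 6/n for every n >= 1.
Given epsilon > 0, choose a positive integer N > 6/epsilon. Then for all n >= N, |a_n - (-8)| = 6/n <= 6/N < epsilon.
So by the definition of the limit, lim a_n exists and equals -8.

-8


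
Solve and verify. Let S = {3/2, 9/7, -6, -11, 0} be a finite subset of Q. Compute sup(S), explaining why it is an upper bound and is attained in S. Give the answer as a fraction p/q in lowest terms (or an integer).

S is finite, so sup(S) = max(S).
Sorted decreasing:
3/2, 9/7, 0, -6, -11
The extremum is 3/2.
For every x in S, x <= 3/2. And 3/2 is in S, so it is attained.
Therefore sup(S) = 3/2.

3/2


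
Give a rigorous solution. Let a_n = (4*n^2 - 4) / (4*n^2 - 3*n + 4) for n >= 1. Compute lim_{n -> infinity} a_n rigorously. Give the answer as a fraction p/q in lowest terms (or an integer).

Divide numerator and denominator by n^2, the highest power:
numerator / n^2 = 4 - 4/n^2
denominator / n^2 = 4 - 3/n + 4/n^2
As n -> infinity, all terms of the form c/n^k (k >= 1) tend to 0.
So numerator / n^2 -> 4 and denominator / n^2 -> 4.
Therefore lim a_n = 1.

1


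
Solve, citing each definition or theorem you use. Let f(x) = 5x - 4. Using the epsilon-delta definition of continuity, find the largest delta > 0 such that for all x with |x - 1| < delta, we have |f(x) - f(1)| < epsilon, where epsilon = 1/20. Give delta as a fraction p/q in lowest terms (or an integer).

We compute f(1) = 5*(1) - 4 = 1.
|f(x) - f(1)| = |5x - 4 - (1)| = |5(x - 1)| = 5|x - 1|.
We need 5|x - 1| < 1/20, i.e. |x - 1| < 1/20 / 5 = 1/100.
So any delta <= 1/100 works. Conversely, if delta > 1/100, then x = 1 + 1/100 satisfies |x - 1| = 1/100 < delta but |f(x) - f(1)| = 5 * 1/100 = 1/20, which is not < 1/20; so no larger delta works.
Hence the largest such delta is 1/100.

1/100


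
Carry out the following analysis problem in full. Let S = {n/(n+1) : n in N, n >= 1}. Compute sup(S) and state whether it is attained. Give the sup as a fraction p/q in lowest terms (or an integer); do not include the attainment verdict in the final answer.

Analysis:
- Values: 1/2, 2/3, 3/4, 4/5, ... strictly increasing.
- Minimum is 1/2 (n=1); inf = 1/2 (attained).
- n/(n+1) = 1 - 1/(n+1) -> 1 from below as n -> infinity, and never equals 1.
- So sup = 1 (not attained).
Conclusion: sup(S) = 1, not attained in S.

1


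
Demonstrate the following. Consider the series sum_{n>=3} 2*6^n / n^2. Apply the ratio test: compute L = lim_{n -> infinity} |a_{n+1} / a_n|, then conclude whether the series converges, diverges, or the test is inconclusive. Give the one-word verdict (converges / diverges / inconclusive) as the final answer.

Let a_n denote the general term. Form the ratio a_{n+1}/a_n and simplify:
a_{n+1}/a_n = 6*n^2/(n + 1)^2
Take the limit as n -> infinity: L = 6.
Since L = 6 > 1 (or L = infinity), the ratio test implies the series diverges.

diverges


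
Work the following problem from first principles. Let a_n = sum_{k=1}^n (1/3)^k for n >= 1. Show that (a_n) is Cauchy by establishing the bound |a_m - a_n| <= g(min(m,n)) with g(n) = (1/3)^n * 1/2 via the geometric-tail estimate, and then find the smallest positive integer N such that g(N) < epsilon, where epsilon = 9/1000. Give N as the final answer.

For m > n >= 1: |a_m - a_n| = sum_{k=n+1}^m (1/3)^k < sum_{k=n+1}^infinity (1/3)^k = (1/3)^(n+1) / (1 - 1/3) = (1/3)^n * (1/3) * (3/2) = (1/3)^n * 1/2.
So g(n) = (1/3)^n / 2. Since g(n) -> 0, (a_n) is Cauchy.
Now solve g(N) < 9/1000: (1/3)^N / 2 < 9/1000 <=> 3^N > 1 / (2 * 9/1000) = 500/9.
Check powers of 3: 3^3 = 27 <= 500/9, 3^4 = 81 > 500/9.
So the smallest such N is 4. Check: g(4) = 1/(2 * 81) = 1/162 < 9/1000.

4


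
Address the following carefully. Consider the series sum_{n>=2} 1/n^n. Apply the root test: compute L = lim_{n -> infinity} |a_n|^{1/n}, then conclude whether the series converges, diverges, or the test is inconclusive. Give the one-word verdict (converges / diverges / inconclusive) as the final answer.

Let a_n denote the general term. Form |a_n|^(1/n) and simplify:
|a_n|^(1/n) = 1/n
Take the limit as n -> infinity: L = 0.
Since L = 0 < 1, the root test implies convergence.

converges


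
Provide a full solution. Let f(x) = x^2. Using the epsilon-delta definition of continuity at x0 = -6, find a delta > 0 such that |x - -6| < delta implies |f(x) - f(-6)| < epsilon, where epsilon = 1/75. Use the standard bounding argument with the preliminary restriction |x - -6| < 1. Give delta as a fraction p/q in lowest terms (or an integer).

Factor: |x^2 - (-6)^2| = |x - -6| * |x + -6|.
Impose |x - -6| < 1 first. Then |x + -6| = |(x - -6) + 2*(-6)| <= |x - -6| + 2*|-6| < 1 + 12 = 13.
So |x^2 - (-6)^2| < delta * 13.
We need delta * 13 <= 1/75, i.e. delta <= 1/75/13 = 1/975.
Since 1/975 < 1, this is tighter than 1; take delta = 1/975.
So delta = 1/975 works.

1/975
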